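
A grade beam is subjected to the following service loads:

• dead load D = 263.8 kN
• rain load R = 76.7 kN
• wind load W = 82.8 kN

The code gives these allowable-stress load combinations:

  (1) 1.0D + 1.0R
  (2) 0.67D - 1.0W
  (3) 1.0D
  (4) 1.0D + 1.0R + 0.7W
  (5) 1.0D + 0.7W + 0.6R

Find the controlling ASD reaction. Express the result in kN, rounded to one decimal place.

398.5 kN

(1) 1.0(263.8) + 1.0(76.7) = 340.5
(2) 0.67(263.8) - 1.0(82.8) = 93.9
(3) 1.0(263.8) = 263.8
(4) 1.0(263.8) + 1.0(76.7) + 0.7(82.8) = 398.5
(5) 1.0(263.8) + 0.7(82.8) + 0.6(76.7) = 367.8
Maximum is from combination 4.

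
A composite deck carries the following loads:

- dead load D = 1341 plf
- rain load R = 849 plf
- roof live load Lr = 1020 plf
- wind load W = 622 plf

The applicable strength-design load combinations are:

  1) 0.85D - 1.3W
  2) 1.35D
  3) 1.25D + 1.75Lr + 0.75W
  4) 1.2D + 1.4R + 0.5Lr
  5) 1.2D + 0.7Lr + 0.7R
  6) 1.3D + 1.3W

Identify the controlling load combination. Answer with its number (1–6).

Combination 3

1) 0.85(1341) - 1.3(622) = 1139.85 - 808.60 = 331.25
2) 1.35(1341) = 1810.35
3) 1.25(1341) + 1.75(1020) + 0.75(622) = 1676.25 + 1785.00 + 466.50 = 3927.75
4) 1.2(1341) + 1.4(849) + 0.5(1020) = 1609.20 + 1188.60 + 510.00 = 3307.80
5) 1.2(1341) + 0.7(1020) + 0.7(849) = 1609.20 + 714.00 + 594.30 = 2917.50
6) 1.3(1341) + 1.3(622) = 1743.30 + 808.60 = 2551.90
The largest value is 3927.75 plf from combination 3.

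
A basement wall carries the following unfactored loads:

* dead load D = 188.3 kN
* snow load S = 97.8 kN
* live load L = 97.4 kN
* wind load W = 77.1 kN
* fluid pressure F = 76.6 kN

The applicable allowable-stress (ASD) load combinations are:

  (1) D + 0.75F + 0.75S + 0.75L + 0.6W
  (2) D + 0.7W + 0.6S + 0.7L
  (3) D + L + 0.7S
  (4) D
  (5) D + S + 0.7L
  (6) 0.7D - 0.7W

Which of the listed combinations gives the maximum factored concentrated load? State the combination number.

Combination 1

(1) 1.0(188.3) + 0.75(76.6) + 0.75(97.8) + 0.75(97.4) + 0.6(77.1) = 438.4
(2) 1.0(188.3) + 0.7(77.1) + 0.6(97.8) + 0.7(97.4) = 369.1
(3) 1.0(188.3) + 1.0(97.4) + 0.7(97.8) = 188.3 + 97.4 + 68.5 = 354.2
(4) 1.0(188.3) = 188.3
(5) 1.0(188.3) + 1.0(97.8) + 0.7(97.4) = 188.3 + 97.8 + 68.2 = 354.3
(6) 0.7(188.3) - 0.7(77.1) = 131.8 - 54.0 = 77.8
The largest value is 438.4 kN from combination 1.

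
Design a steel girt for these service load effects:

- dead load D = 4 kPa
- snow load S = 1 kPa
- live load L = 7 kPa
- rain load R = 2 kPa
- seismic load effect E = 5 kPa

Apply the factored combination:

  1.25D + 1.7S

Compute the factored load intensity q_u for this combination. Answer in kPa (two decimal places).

1.25(4) + 1.7(1) = 5.00 + 1.70 = 6.70
q_u = 6.70 kPa.

6.70 kPa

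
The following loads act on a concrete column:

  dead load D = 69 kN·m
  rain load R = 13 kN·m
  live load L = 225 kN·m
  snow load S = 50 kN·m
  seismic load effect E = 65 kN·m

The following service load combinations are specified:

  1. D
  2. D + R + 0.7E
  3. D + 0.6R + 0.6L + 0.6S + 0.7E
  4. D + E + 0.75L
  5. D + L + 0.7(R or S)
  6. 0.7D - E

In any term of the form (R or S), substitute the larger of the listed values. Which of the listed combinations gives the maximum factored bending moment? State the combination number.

(R or S) → S = 50 kN·m.
1. 1.0(69) = 69.00
2. 1.0(69) + 1.0(13) + 0.7(65) = 69.00 + 13.00 + 45.50 = 127.50
3. 1.0(69) + 0.6(13) + 0.6(225) + 0.6(50) + 0.7(65) = 69.00 + 7.80 + 135.00 + 30.00 + 45.50 = 287.30
4. 1.0(69) + 1.0(65) + 0.75(225) = 69.00 + 65.00 + 168.75 = 302.75
5. 1.0(69) + 1.0(225) + 0.7(50) = 69.00 + 225.00 + 35.00 = 329.00
6. 0.7(69) - 1.0(65) = 48.30 - 65.00 = -16.70
The largest value is 329.00 kN·m from combination 5.

Combination 5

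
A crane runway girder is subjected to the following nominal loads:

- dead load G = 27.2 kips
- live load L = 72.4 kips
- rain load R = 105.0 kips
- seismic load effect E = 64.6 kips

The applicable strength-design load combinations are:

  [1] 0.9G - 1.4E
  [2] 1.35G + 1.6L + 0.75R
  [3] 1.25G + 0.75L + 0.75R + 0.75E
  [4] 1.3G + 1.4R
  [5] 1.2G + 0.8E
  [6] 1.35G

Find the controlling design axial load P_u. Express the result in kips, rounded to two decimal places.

231.31 kips

[1] 0.9(27.2) - 1.4(64.6) = 24.48 - 90.44 = -65.96
[2] 1.35(27.2) + 1.6(72.4) + 0.75(105.0) = 36.72 + 115.84 + 78.75 = 231.31
[3] 1.25(27.2) + 0.75(72.4) + 0.75(105.0) + 0.75(64.6) = 34.00 + 54.30 + 78.75 + 48.45 = 215.50
[4] 1.3(27.2) + 1.4(105.0) = 35.36 + 147.00 = 182.36
[5] 1.2(27.2) + 0.8(64.6) = 32.64 + 51.68 = 84.32
[6] 1.35(27.2) = 36.72
The controlling combination is 2, giving 231.31 kips.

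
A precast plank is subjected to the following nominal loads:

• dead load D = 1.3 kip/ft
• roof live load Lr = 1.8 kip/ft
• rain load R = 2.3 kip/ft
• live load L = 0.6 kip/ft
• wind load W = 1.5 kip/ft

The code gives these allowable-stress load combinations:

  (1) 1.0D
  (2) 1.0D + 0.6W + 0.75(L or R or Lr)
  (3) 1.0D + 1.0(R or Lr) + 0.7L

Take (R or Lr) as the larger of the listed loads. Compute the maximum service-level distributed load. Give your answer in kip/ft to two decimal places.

(L or R or Lr) → R = 2.3 kip/ft; (R or Lr) → R = 2.3 kip/ft.
(1) 1.0(1.3) = 1.30
(2) 1.0(1.3) + 0.6(1.5) + 0.75(2.3) = 3.93
(3) 1.0(1.3) + 1.0(2.3) + 0.7(0.6) = 4.02
The controlling combination is 3, giving 4.02 kip/ft.

4.02 kip/ft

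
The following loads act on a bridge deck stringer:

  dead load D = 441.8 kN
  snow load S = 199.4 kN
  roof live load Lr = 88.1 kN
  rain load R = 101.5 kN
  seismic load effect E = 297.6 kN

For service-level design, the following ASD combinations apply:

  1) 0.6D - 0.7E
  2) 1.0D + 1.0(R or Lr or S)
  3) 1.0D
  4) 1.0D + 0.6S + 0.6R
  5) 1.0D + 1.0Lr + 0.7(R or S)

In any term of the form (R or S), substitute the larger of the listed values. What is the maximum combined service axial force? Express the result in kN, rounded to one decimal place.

(R or Lr or S) → S = 199.4 kN; (R or S) → S = 199.4 kN.
1) 0.6(441.8) - 0.7(297.6) = 56.8
2) 1.0(441.8) + 1.0(199.4) = 641.2
3) 1.0(441.8) = 441.8
4) 1.0(441.8) + 0.6(199.4) + 0.6(101.5) = 622.3
5) 1.0(441.8) + 1.0(88.1) + 0.7(199.4) = 669.5
Maximum is from combination 5.

669.5 kN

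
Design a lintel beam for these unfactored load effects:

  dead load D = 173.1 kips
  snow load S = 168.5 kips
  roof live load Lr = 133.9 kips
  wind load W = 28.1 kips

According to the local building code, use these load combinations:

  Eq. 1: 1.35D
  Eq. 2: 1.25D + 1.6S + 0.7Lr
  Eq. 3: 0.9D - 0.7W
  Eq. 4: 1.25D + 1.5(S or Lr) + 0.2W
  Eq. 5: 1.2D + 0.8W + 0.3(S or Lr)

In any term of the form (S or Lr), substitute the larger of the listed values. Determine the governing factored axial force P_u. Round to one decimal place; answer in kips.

579.7 kips

(S or Lr) → S = 168.5 kips.
Eq. 1: 1.35(173.1) = 233.7
Eq. 2: 1.25(173.1) + 1.6(168.5) + 0.7(133.9) = 216.4 + 269.6 + 93.7 = 579.7
Eq. 3: 0.9(173.1) - 0.7(28.1) = 155.8 - 19.7 = 136.1
Eq. 4: 1.25(173.1) + 1.5(168.5) + 0.2(28.1) = 474.7
Eq. 5: 1.2(173.1) + 0.8(28.1) + 0.3(168.5) = 207.7 + 22.5 + 50.6 = 280.8
Combination 2 governs: P_u = 579.7 kips.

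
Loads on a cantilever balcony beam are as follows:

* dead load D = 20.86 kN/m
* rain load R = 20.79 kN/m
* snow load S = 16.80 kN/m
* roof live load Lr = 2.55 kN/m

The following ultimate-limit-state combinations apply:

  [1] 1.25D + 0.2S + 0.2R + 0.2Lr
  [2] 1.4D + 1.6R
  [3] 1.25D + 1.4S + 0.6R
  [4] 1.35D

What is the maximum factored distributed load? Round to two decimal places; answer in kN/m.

62.47 kN/m

[1] 1.25(20.86) + 0.2(16.80) + 0.2(20.79) + 0.2(2.55) = 34.10
[2] 1.4(20.86) + 1.6(20.79) = 62.47
[3] 1.25(20.86) + 1.4(16.80) + 0.6(20.79) = 26.08 + 23.52 + 12.47 = 62.07
[4] 1.35(20.86) = 28.16
Combination 2 governs: w_u = 62.47 kN/m.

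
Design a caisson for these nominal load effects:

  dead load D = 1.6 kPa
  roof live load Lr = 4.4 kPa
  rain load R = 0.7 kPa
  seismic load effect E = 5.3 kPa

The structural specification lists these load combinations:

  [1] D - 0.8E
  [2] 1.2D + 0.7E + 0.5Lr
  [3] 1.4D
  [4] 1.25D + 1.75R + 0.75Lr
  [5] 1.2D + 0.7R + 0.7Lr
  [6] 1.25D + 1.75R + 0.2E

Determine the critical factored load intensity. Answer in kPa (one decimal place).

7.8 kPa

[1] 1.0(1.6) - 0.8(5.3) = 1.6 - 4.2 = -2.6
[2] 1.2(1.6) + 0.7(5.3) + 0.5(4.4) = 1.9 + 3.7 + 2.2 = 7.8
[3] 1.4(1.6) = 2.2
[4] 1.25(1.6) + 1.75(0.7) + 0.75(4.4) = 2.0 + 1.2 + 3.3 = 6.5
[5] 1.2(1.6) + 0.7(0.7) + 0.7(4.4) = 1.9 + 0.5 + 3.1 = 5.5
[6] 1.25(1.6) + 1.75(0.7) + 0.2(5.3) = 2.0 + 1.2 + 1.1 = 4.3
Combination 2 governs: q_u = 7.8 kPa.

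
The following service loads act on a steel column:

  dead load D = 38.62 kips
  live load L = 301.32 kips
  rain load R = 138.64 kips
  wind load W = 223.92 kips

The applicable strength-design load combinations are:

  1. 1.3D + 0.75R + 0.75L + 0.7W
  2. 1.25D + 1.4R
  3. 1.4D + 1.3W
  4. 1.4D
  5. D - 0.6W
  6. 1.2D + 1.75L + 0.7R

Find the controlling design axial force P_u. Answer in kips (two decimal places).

670.70 kips

1. 1.3(38.62) + 0.75(138.64) + 0.75(301.32) + 0.7(223.92) = 50.21 + 103.98 + 225.99 + 156.74 = 536.92
2. 1.25(38.62) + 1.4(138.64) = 242.37
3. 1.4(38.62) + 1.3(223.92) = 345.16
4. 1.4(38.62) = 54.07
5. 1.0(38.62) - 0.6(223.92) = 38.62 - 134.35 = -95.73
6. 1.2(38.62) + 1.75(301.32) + 0.7(138.64) = 46.34 + 527.31 + 97.05 = 670.70
The controlling combination is 6, giving 670.70 kips.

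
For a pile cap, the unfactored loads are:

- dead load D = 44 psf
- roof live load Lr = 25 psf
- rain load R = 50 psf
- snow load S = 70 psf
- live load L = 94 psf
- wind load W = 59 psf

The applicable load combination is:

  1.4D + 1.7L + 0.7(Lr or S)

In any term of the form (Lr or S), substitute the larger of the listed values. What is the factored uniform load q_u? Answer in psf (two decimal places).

270.40 psf

(Lr or S) → S = 70 psf.
1.4(44) + 1.7(94) + 0.7(70) = 61.60 + 159.80 + 49.00 = 270.40
q_u = 270.40 psf.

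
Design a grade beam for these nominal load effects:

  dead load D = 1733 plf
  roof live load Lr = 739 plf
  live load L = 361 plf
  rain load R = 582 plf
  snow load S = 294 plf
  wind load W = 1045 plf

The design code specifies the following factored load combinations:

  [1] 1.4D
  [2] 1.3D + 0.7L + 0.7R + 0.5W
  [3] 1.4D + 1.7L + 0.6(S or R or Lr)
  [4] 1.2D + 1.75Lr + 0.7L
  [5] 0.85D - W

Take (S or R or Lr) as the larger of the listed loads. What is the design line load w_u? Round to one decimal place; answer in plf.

(S or R or Lr) → Lr = 739 plf.
[1] 1.4(1733) = 2426.2
[2] 1.3(1733) + 0.7(361) + 0.7(582) + 0.5(1045) = 3435.5
[3] 1.4(1733) + 1.7(361) + 0.6(739) = 3483.3
[4] 1.2(1733) + 1.75(739) + 0.7(361) = 3625.6
[5] 0.85(1733) - 1.0(1045) = 428.1
The controlling combination is 4, giving 3625.6 plf.

3625.6 plf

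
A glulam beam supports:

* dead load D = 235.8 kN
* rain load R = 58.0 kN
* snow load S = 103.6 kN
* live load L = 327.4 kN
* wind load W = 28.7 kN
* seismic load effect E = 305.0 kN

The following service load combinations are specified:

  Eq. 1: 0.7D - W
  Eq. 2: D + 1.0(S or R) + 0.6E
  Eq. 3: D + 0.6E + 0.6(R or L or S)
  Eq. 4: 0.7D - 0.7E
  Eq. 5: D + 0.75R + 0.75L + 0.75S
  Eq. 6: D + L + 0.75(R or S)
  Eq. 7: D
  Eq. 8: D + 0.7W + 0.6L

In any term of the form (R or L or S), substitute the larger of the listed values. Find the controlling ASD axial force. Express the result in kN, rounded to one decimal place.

(S or R) → S = 103.6 kN; (R or L or S) → L = 327.4 kN; (R or S) → S = 103.6 kN.
Eq. 1: 0.7(235.8) - 1.0(28.7) = 165.1 - 28.7 = 136.4
Eq. 2: 1.0(235.8) + 1.0(103.6) + 0.6(305.0) = 235.8 + 103.6 + 183.0 = 522.4
Eq. 3: 1.0(235.8) + 0.6(305.0) + 0.6(327.4) = 235.8 + 183.0 + 196.4 = 615.2
Eq. 4: 0.7(235.8) - 0.7(305.0) = 165.1 - 213.5 = -48.4
Eq. 5: 1.0(235.8) + 0.75(58.0) + 0.75(327.4) + 0.75(103.6) = 235.8 + 43.5 + 245.6 + 77.7 = 602.6
Eq. 6: 1.0(235.8) + 1.0(327.4) + 0.75(103.6) = 235.8 + 327.4 + 77.7 = 640.9
Eq. 7: 1.0(235.8) = 235.8
Eq. 8: 1.0(235.8) + 0.7(28.7) + 0.6(327.4) = 235.8 + 20.1 + 196.4 = 452.3
Combination 6 governs: N = 640.9 kN.

640.9 kN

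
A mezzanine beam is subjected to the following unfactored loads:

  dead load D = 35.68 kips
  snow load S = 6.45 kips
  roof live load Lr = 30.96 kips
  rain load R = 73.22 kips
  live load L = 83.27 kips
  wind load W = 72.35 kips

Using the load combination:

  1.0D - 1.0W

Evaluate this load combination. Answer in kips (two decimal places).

-36.67 kips

1.0(35.68) - 1.0(72.35) = -36.67
P_u = -36.67 kips.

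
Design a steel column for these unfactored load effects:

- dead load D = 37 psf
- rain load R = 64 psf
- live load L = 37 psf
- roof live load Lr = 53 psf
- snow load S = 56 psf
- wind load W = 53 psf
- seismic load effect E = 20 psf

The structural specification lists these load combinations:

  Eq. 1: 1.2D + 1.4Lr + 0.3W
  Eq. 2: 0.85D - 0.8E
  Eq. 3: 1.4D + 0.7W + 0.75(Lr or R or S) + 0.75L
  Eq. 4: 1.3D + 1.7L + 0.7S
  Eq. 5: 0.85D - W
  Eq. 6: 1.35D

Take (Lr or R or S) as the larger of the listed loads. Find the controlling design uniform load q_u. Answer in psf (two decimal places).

164.65 psf

(Lr or R or S) → R = 64 psf.
Eq. 1: 1.2(37) + 1.4(53) + 0.3(53) = 44.40 + 74.20 + 15.90 = 134.50
Eq. 2: 0.85(37) - 0.8(20) = 31.45 - 16.00 = 15.45
Eq. 3: 1.4(37) + 0.7(53) + 0.75(64) + 0.75(37) = 51.80 + 37.10 + 48.00 + 27.75 = 164.65
Eq. 4: 1.3(37) + 1.7(37) + 0.7(56) = 48.10 + 62.90 + 39.20 = 150.20
Eq. 5: 0.85(37) - 1.0(53) = 31.45 - 53.00 = -21.55
Eq. 6: 1.35(37) = 49.95
The controlling combination is 3, giving 164.65 psf.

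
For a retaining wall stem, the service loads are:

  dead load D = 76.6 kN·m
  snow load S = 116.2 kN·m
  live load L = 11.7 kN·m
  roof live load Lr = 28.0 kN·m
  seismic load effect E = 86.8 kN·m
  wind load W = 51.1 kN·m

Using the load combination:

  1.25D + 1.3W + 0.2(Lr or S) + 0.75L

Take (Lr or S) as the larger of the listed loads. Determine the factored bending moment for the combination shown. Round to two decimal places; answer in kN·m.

194.20 kN·m

(Lr or S) → S = 116.2 kN·m.
1.25(76.6) + 1.3(51.1) + 0.2(116.2) + 0.75(11.7) = 194.20
M_u = 194.20 kN·m.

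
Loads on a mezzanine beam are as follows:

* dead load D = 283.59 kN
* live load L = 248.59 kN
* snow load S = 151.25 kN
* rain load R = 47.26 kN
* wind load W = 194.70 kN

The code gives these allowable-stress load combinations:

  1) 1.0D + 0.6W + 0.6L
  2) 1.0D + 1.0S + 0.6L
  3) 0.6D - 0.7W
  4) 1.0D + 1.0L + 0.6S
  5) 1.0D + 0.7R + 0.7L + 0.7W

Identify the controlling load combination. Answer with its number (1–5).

Combination 5

1) 1.0(283.59) + 0.6(194.70) + 0.6(248.59) = 283.59 + 116.82 + 149.15 = 549.56
2) 1.0(283.59) + 1.0(151.25) + 0.6(248.59) = 283.59 + 151.25 + 149.15 = 583.99
3) 0.6(283.59) - 0.7(194.70) = 170.15 - 136.29 = 33.86
4) 1.0(283.59) + 1.0(248.59) + 0.6(151.25) = 283.59 + 248.59 + 90.75 = 622.93
5) 1.0(283.59) + 0.7(47.26) + 0.7(248.59) + 0.7(194.70) = 626.98
The largest value is 626.98 kN from combination 5.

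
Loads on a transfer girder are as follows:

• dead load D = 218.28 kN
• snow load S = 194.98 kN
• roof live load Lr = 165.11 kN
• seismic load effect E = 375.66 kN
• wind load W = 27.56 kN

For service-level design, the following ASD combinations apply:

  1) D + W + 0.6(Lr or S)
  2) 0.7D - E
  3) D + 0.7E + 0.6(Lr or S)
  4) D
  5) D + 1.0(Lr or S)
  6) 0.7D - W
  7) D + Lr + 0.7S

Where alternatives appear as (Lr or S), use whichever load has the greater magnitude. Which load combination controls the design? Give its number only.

Combination 3

(Lr or S) → S = 194.98 kN.
1) 1.0(218.28) + 1.0(27.56) + 0.6(194.98) = 218.28 + 27.56 + 116.99 = 362.83
2) 0.7(218.28) - 1.0(375.66) = 152.80 - 375.66 = -222.86
3) 1.0(218.28) + 0.7(375.66) + 0.6(194.98) = 218.28 + 262.96 + 116.99 = 598.23
4) 1.0(218.28) = 218.28
5) 1.0(218.28) + 1.0(194.98) = 218.28 + 194.98 = 413.26
6) 0.7(218.28) - 1.0(27.56) = 152.80 - 27.56 = 125.24
7) 1.0(218.28) + 1.0(165.11) + 0.7(194.98) = 218.28 + 165.11 + 136.49 = 519.88
The largest value is 598.23 kN from combination 3.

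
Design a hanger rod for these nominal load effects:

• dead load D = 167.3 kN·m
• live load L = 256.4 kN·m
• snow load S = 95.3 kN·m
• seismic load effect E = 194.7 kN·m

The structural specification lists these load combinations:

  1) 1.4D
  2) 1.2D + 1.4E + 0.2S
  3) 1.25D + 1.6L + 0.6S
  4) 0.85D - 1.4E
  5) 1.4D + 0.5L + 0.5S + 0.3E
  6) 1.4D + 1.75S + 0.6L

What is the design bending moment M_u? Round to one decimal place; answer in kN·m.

676.5 kN·m

1) 1.4(167.3) = 234.2
2) 1.2(167.3) + 1.4(194.7) + 0.2(95.3) = 492.4
3) 1.25(167.3) + 1.6(256.4) + 0.6(95.3) = 676.5
4) 0.85(167.3) - 1.4(194.7) = -130.4
5) 1.4(167.3) + 0.5(256.4) + 0.5(95.3) + 0.3(194.7) = 468.5
6) 1.4(167.3) + 1.75(95.3) + 0.6(256.4) = 554.8
The controlling combination is 3, giving 676.5 kN·m.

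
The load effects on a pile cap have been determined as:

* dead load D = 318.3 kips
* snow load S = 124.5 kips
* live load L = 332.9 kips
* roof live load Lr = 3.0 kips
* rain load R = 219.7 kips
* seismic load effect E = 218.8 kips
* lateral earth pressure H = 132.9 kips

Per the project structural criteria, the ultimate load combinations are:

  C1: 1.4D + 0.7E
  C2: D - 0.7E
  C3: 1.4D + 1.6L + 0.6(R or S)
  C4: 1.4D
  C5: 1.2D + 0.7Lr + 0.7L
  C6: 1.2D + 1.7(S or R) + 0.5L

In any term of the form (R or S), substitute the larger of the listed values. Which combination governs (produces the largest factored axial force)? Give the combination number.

(R or S) → R = 219.7 kips; (S or R) → R = 219.7 kips.
C1: 1.4(318.3) + 0.7(218.8) = 445.62 + 153.16 = 598.78
C2: 1.0(318.3) - 0.7(218.8) = 318.30 - 153.16 = 165.14
C3: 1.4(318.3) + 1.6(332.9) + 0.6(219.7) = 445.62 + 532.64 + 131.82 = 1110.08
C4: 1.4(318.3) = 445.62
C5: 1.2(318.3) + 0.7(3.0) + 0.7(332.9) = 381.96 + 2.10 + 233.03 = 617.09
C6: 1.2(318.3) + 1.7(219.7) + 0.5(332.9) = 381.96 + 373.49 + 166.45 = 921.90
The largest value is 1110.08 kips from combination 3.

Combination 3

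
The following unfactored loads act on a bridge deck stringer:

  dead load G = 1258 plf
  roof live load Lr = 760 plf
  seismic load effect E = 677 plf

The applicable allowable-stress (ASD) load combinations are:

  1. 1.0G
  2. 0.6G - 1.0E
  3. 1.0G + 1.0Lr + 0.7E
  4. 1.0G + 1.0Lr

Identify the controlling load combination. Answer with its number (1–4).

Combination 3

1. 1.0(1258) = 1258.00
2. 0.6(1258) - 1.0(677) = 754.80 - 677.00 = 77.80
3. 1.0(1258) + 1.0(760) + 0.7(677) = 1258.00 + 760.00 + 473.90 = 2491.90
4. 1.0(1258) + 1.0(760) = 1258.00 + 760.00 = 2018.00
The largest value is 2491.90 plf from combination 3.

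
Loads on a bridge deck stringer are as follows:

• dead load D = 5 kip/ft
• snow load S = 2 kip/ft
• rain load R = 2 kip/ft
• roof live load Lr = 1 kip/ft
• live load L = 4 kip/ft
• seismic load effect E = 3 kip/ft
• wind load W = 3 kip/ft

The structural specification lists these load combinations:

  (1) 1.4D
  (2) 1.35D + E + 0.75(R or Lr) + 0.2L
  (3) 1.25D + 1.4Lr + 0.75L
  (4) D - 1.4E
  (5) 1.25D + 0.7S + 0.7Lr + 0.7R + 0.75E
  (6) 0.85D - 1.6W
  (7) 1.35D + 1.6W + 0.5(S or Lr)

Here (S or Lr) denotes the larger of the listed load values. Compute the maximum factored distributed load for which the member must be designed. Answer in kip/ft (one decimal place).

12.6 kip/ft

(R or Lr) → R = 2 kip/ft; (S or Lr) → S = 2 kip/ft.
(1) 1.4(5) = 7.0
(2) 1.35(5) + 1.0(3) + 0.75(2) + 0.2(4) = 6.8 + 3.0 + 1.5 + 0.8 = 12.1
(3) 1.25(5) + 1.4(1) + 0.75(4) = 6.3 + 1.4 + 3.0 = 10.7
(4) 1.0(5) - 1.4(3) = 5.0 - 4.2 = 0.8
(5) 1.25(5) + 0.7(2) + 0.7(1) + 0.7(2) + 0.75(3) = 12.0
(6) 0.85(5) - 1.6(3) = -0.6
(7) 1.35(5) + 1.6(3) + 0.5(2) = 6.8 + 4.8 + 1.0 = 12.6
The controlling combination is 7, giving 12.6 kip/ft.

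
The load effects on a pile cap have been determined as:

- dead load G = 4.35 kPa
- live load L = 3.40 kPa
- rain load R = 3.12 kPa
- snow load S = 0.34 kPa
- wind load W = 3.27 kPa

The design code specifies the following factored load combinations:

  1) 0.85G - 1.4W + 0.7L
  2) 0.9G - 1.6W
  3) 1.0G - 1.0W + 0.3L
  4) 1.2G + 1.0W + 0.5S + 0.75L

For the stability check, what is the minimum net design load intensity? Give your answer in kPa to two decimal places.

1) 0.85(4.35) - 1.4(3.27) + 0.7(3.40) = 3.70 - 4.58 + 2.38 = 1.50
2) 0.9(4.35) - 1.6(3.27) = -1.32
3) 1.0(4.35) - 1.0(3.27) + 0.3(3.40) = 4.35 - 3.27 + 1.02 = 2.10
4) 1.2(4.35) + 1.0(3.27) + 0.5(0.34) + 0.75(3.40) = 5.22 + 3.27 + 0.17 + 2.55 = 11.21
Combination 2 gives the minimum: -1.32 kPa.

-1.32 kPa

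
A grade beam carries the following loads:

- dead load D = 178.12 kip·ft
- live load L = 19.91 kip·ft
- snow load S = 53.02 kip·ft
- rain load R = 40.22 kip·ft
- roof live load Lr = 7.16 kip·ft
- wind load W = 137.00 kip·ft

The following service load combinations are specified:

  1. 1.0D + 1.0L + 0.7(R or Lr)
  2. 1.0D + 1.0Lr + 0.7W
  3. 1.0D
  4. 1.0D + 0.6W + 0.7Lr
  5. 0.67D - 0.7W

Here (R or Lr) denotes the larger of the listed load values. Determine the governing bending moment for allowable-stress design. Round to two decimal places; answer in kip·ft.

281.18 kip·ft

(R or Lr) → R = 40.22 kip·ft.
1. 1.0(178.12) + 1.0(19.91) + 0.7(40.22) = 178.12 + 19.91 + 28.15 = 226.18
2. 1.0(178.12) + 1.0(7.16) + 0.7(137.00) = 178.12 + 7.16 + 95.90 = 281.18
3. 1.0(178.12) = 178.12
4. 1.0(178.12) + 0.6(137.00) + 0.7(7.16) = 178.12 + 82.20 + 5.01 = 265.33
5. 0.67(178.12) - 0.7(137.00) = 119.34 - 95.90 = 23.44
Maximum is from combination 2.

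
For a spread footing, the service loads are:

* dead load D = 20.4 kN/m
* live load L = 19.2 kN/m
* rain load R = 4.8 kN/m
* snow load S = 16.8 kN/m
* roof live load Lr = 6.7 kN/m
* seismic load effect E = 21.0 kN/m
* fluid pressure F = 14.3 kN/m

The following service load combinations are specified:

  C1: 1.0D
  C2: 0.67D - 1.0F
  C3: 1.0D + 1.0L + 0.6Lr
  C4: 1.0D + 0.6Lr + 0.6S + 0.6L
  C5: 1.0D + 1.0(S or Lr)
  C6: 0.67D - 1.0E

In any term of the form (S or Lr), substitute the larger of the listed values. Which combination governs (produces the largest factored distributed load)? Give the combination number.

(S or Lr) → S = 16.8 kN/m.
C1: 1.0(20.4) = 20.40
C2: 0.67(20.4) - 1.0(14.3) = 13.67 - 14.30 = -0.63
C3: 1.0(20.4) + 1.0(19.2) + 0.6(6.7) = 20.40 + 19.20 + 4.02 = 43.62
C4: 1.0(20.4) + 0.6(6.7) + 0.6(16.8) + 0.6(19.2) = 20.40 + 4.02 + 10.08 + 11.52 = 46.02
C5: 1.0(20.4) + 1.0(16.8) = 20.40 + 16.80 = 37.20
C6: 0.67(20.4) - 1.0(21.0) = 13.67 - 21.00 = -7.33
The largest value is 46.02 kN/m from combination 4.

Combination 4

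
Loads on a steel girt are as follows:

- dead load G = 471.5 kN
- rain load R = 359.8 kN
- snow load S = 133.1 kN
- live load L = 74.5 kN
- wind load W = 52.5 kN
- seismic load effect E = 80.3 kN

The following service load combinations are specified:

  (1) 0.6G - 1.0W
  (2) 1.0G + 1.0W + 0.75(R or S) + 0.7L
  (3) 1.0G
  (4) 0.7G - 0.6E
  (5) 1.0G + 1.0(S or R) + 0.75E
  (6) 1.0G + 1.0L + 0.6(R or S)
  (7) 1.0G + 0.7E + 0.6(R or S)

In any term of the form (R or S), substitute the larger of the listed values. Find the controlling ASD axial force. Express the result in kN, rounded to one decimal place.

(R or S) → R = 359.8 kN; (S or R) → R = 359.8 kN.
(1) 0.6(471.5) - 1.0(52.5) = 282.9 - 52.5 = 230.4
(2) 1.0(471.5) + 1.0(52.5) + 0.75(359.8) + 0.7(74.5) = 846.0
(3) 1.0(471.5) = 471.5
(4) 0.7(471.5) - 0.6(80.3) = 330.1 - 48.2 = 281.9
(5) 1.0(471.5) + 1.0(359.8) + 0.75(80.3) = 471.5 + 359.8 + 60.2 = 891.5
(6) 1.0(471.5) + 1.0(74.5) + 0.6(359.8) = 471.5 + 74.5 + 215.9 = 761.9
(7) 1.0(471.5) + 0.7(80.3) + 0.6(359.8) = 471.5 + 56.2 + 215.9 = 743.6
Maximum is from combination 5.

891.5 kN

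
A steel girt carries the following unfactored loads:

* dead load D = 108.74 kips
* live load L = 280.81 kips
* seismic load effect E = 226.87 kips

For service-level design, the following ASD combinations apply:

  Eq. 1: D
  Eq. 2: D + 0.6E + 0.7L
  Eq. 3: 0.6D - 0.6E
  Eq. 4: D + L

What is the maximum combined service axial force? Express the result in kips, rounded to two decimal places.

441.43 kips

Eq. 1: 1.0(108.74) = 108.74
Eq. 2: 1.0(108.74) + 0.6(226.87) + 0.7(280.81) = 108.74 + 136.12 + 196.57 = 441.43
Eq. 3: 0.6(108.74) - 0.6(226.87) = 65.24 - 136.12 = -70.88
Eq. 4: 1.0(108.74) + 1.0(280.81) = 108.74 + 280.81 = 389.55
Combination 2 governs: P = 441.43 kips.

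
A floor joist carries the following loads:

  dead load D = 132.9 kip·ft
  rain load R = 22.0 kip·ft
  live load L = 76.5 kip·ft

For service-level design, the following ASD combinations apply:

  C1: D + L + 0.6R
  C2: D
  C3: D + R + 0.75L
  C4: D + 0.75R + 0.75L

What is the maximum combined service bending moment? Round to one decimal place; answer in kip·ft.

C1: 1.0(132.9) + 1.0(76.5) + 0.6(22.0) = 132.9 + 76.5 + 13.2 = 222.6
C2: 1.0(132.9) = 132.9
C3: 1.0(132.9) + 1.0(22.0) + 0.75(76.5) = 132.9 + 22.0 + 57.4 = 212.3
C4: 1.0(132.9) + 0.75(22.0) + 0.75(76.5) = 132.9 + 16.5 + 57.4 = 206.8
Combination 1 governs: M = 222.6 kip·ft.

222.6 kip·ft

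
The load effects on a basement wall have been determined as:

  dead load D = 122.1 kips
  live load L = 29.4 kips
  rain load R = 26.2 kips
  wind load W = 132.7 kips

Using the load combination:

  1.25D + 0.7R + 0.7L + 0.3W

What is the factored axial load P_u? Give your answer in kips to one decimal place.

231.4 kips

1.25(122.1) + 0.7(26.2) + 0.7(29.4) + 0.3(132.7) = 231.4
P_u = 231.4 kips.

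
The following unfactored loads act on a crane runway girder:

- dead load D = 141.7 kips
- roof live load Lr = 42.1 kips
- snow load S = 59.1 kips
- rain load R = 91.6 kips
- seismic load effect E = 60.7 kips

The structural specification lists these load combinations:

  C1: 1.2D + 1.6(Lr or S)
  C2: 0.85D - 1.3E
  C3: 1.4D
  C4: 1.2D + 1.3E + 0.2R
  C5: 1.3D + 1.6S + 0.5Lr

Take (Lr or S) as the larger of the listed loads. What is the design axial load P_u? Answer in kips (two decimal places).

299.82 kips

(Lr or S) → S = 59.1 kips.
C1: 1.2(141.7) + 1.6(59.1) = 170.04 + 94.56 = 264.60
C2: 0.85(141.7) - 1.3(60.7) = 120.45 - 78.91 = 41.54
C3: 1.4(141.7) = 198.38
C4: 1.2(141.7) + 1.3(60.7) + 0.2(91.6) = 170.04 + 78.91 + 18.32 = 267.27
C5: 1.3(141.7) + 1.6(59.1) + 0.5(42.1) = 184.21 + 94.56 + 21.05 = 299.82
Maximum is from combination 5.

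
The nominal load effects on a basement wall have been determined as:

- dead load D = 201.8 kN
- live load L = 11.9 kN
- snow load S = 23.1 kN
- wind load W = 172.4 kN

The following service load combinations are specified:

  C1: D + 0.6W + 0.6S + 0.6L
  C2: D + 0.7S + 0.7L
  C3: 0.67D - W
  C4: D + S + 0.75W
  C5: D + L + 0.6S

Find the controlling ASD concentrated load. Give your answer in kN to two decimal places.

C1: 1.0(201.8) + 0.6(172.4) + 0.6(23.1) + 0.6(11.9) = 326.24
C2: 1.0(201.8) + 0.7(23.1) + 0.7(11.9) = 226.30
C3: 0.67(201.8) - 1.0(172.4) = -37.19
C4: 1.0(201.8) + 1.0(23.1) + 0.75(172.4) = 354.20
C5: 1.0(201.8) + 1.0(11.9) + 0.6(23.1) = 227.56
Combination 4 governs: P = 354.20 kN.

354.20 kN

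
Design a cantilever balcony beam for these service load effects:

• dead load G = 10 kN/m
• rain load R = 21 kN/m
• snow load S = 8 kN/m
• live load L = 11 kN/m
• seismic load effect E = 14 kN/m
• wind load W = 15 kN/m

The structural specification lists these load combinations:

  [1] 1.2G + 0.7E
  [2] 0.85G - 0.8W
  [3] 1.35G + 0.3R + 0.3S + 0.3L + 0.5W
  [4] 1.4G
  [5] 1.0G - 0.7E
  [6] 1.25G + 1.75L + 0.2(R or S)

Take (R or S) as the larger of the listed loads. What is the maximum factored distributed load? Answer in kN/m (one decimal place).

(R or S) → R = 21 kN/m.
[1] 1.2(10) + 0.7(14) = 12.0 + 9.8 = 21.8
[2] 0.85(10) - 0.8(15) = 8.5 - 12.0 = -3.5
[3] 1.35(10) + 0.3(21) + 0.3(8) + 0.3(11) + 0.5(15) = 13.5 + 6.3 + 2.4 + 3.3 + 7.5 = 33.0
[4] 1.4(10) = 14.0
[5] 1.0(10) - 0.7(14) = 10.0 - 9.8 = 0.2
[6] 1.25(10) + 1.75(11) + 0.2(21) = 12.5 + 19.3 + 4.2 = 36.0
Combination 6 governs: w_u = 36.0 kN/m.

36.0 kN/m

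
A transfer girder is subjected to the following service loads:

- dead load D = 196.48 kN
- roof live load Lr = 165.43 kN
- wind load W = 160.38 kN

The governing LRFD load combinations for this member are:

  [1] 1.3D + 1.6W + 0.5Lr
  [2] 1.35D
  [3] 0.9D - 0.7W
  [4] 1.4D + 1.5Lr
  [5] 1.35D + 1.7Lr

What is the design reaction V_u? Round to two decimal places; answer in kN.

594.75 kN

[1] 1.3(196.48) + 1.6(160.38) + 0.5(165.43) = 594.75
[2] 1.35(196.48) = 265.25
[3] 0.9(196.48) - 0.7(160.38) = 64.57
[4] 1.4(196.48) + 1.5(165.43) = 523.22
[5] 1.35(196.48) + 1.7(165.43) = 546.48
Maximum is from combination 1.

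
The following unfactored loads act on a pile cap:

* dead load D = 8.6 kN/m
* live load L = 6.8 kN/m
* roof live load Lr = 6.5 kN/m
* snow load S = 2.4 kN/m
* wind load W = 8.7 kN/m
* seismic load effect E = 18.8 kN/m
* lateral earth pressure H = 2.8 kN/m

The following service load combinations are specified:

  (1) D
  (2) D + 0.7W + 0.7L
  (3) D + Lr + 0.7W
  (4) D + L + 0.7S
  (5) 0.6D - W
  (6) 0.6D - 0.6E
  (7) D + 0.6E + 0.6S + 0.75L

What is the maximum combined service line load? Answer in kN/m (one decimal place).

(1) 1.0(8.6) = 8.6
(2) 1.0(8.6) + 0.7(8.7) + 0.7(6.8) = 8.6 + 6.1 + 4.8 = 19.5
(3) 1.0(8.6) + 1.0(6.5) + 0.7(8.7) = 8.6 + 6.5 + 6.1 = 21.2
(4) 1.0(8.6) + 1.0(6.8) + 0.7(2.4) = 8.6 + 6.8 + 1.7 = 17.1
(5) 0.6(8.6) - 1.0(8.7) = 5.2 - 8.7 = -3.5
(6) 0.6(8.6) - 0.6(18.8) = 5.2 - 11.3 = -6.1
(7) 1.0(8.6) + 0.6(18.8) + 0.6(2.4) + 0.75(6.8) = 8.6 + 11.3 + 1.4 + 5.1 = 26.4
Maximum is from combination 7.

26.4 kN/m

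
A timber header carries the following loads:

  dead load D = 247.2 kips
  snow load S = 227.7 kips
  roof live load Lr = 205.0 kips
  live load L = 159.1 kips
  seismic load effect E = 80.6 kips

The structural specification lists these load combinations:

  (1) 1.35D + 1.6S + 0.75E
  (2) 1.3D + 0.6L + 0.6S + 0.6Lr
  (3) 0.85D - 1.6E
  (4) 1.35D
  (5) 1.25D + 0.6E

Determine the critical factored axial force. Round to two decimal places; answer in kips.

(1) 1.35(247.2) + 1.6(227.7) + 0.75(80.6) = 333.72 + 364.32 + 60.45 = 758.49
(2) 1.3(247.2) + 0.6(159.1) + 0.6(227.7) + 0.6(205.0) = 321.36 + 95.46 + 136.62 + 123.00 = 676.44
(3) 0.85(247.2) - 1.6(80.6) = 210.12 - 128.96 = 81.16
(4) 1.35(247.2) = 333.72
(5) 1.25(247.2) + 0.6(80.6) = 309.00 + 48.36 = 357.36
Combination 1 governs: P_u = 758.49 kips.

758.49 kips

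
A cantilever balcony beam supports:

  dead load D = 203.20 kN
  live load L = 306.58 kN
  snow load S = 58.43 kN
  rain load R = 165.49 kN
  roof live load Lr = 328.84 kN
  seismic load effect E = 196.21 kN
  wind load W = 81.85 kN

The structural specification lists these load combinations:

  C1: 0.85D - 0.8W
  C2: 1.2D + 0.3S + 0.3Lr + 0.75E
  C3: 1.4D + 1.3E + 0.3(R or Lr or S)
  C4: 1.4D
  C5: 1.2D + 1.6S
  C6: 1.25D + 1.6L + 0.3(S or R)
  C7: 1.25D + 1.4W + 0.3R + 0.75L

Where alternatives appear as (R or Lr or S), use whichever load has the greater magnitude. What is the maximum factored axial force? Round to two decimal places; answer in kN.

794.18 kN

(R or Lr or S) → Lr = 328.84 kN; (S or R) → R = 165.49 kN.
C1: 0.85(203.20) - 0.8(81.85) = 172.72 - 65.48 = 107.24
C2: 1.2(203.20) + 0.3(58.43) + 0.3(328.84) + 0.75(196.21) = 243.84 + 17.53 + 98.65 + 147.16 = 507.18
C3: 1.4(203.20) + 1.3(196.21) + 0.3(328.84) = 638.21
C4: 1.4(203.20) = 284.48
C5: 1.2(203.20) + 1.6(58.43) = 243.84 + 93.49 = 337.33
C6: 1.25(203.20) + 1.6(306.58) + 0.3(165.49) = 254.00 + 490.53 + 49.65 = 794.18
C7: 1.25(203.20) + 1.4(81.85) + 0.3(165.49) + 0.75(306.58) = 648.17
Combination 6 governs: N_u = 794.18 kN.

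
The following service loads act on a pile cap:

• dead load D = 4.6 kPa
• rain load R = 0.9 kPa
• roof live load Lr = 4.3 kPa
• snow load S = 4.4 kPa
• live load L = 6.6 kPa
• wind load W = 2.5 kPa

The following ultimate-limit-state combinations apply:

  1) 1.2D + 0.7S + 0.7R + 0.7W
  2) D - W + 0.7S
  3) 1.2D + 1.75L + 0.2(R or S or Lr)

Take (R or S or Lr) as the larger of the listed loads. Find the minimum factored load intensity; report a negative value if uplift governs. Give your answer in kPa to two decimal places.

(R or S or Lr) → S = 4.4 kPa.
1) 1.2(4.6) + 0.7(4.4) + 0.7(0.9) + 0.7(2.5) = 5.52 + 3.08 + 0.63 + 1.75 = 10.98
2) 1.0(4.6) - 1.0(2.5) + 0.7(4.4) = 4.60 - 2.50 + 3.08 = 5.18
3) 1.2(4.6) + 1.75(6.6) + 0.2(4.4) = 5.52 + 11.55 + 0.88 = 17.95
Combination 2 gives the minimum: 5.18 kPa.

5.18 kPa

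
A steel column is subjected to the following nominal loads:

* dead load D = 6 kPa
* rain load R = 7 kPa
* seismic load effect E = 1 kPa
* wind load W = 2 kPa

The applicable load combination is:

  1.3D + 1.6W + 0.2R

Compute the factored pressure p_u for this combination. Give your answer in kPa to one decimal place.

12.4 kPa

1.3(6) + 1.6(2) + 0.2(7) = 7.8 + 3.2 + 1.4 = 12.4
p_u = 12.4 kPa.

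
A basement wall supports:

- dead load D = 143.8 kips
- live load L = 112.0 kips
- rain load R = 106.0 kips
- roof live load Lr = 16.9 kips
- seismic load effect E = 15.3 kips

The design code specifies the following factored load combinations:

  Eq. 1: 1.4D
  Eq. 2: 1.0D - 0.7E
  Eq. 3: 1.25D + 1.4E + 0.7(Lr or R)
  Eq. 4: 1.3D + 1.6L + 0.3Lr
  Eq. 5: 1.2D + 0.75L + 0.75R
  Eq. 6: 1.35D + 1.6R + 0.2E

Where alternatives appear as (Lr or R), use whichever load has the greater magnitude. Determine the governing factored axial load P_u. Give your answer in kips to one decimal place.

(Lr or R) → R = 106.0 kips.
Eq. 1: 1.4(143.8) = 201.3
Eq. 2: 1.0(143.8) - 0.7(15.3) = 133.1
Eq. 3: 1.25(143.8) + 1.4(15.3) + 0.7(106.0) = 275.4
Eq. 4: 1.3(143.8) + 1.6(112.0) + 0.3(16.9) = 371.2
Eq. 5: 1.2(143.8) + 0.75(112.0) + 0.75(106.0) = 336.1
Eq. 6: 1.35(143.8) + 1.6(106.0) + 0.2(15.3) = 366.8
The controlling combination is 4, giving 371.2 kips.

371.2 kips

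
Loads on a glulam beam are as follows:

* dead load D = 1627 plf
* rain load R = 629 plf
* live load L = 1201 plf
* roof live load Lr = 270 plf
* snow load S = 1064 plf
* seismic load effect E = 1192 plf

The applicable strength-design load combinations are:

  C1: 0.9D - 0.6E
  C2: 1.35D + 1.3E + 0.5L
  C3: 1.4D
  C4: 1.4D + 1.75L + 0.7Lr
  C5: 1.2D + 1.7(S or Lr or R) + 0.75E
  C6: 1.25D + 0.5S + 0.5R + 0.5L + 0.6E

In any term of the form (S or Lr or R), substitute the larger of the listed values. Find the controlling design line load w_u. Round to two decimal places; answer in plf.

4655.20 plf

(S or Lr or R) → S = 1064 plf.
C1: 0.9(1627) - 0.6(1192) = 749.10
C2: 1.35(1627) + 1.3(1192) + 0.5(1201) = 4346.55
C3: 1.4(1627) = 2277.80
C4: 1.4(1627) + 1.75(1201) + 0.7(270) = 4568.55
C5: 1.2(1627) + 1.7(1064) + 0.75(1192) = 4655.20
C6: 1.25(1627) + 0.5(1064) + 0.5(629) + 0.5(1201) + 0.6(1192) = 4195.95
Combination 5 governs: w_u = 4655.20 plf.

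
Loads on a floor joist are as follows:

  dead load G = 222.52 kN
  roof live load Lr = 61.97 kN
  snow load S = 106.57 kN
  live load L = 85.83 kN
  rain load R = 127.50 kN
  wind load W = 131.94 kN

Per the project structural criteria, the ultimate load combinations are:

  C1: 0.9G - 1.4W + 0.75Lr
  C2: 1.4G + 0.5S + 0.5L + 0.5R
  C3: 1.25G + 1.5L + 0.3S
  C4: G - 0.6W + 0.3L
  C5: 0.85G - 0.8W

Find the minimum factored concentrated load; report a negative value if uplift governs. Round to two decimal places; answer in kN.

C1: 0.9(222.52) - 1.4(131.94) + 0.75(61.97) = 200.27 - 184.72 + 46.48 = 62.03
C2: 1.4(222.52) + 0.5(106.57) + 0.5(85.83) + 0.5(127.50) = 471.48
C3: 1.25(222.52) + 1.5(85.83) + 0.3(106.57) = 278.15 + 128.75 + 31.97 = 438.87
C4: 1.0(222.52) - 0.6(131.94) + 0.3(85.83) = 222.52 - 79.16 + 25.75 = 169.11
C5: 0.85(222.52) - 0.8(131.94) = 189.14 - 105.55 = 83.59
Combination 1 gives the minimum: 62.03 kN.

62.03 kN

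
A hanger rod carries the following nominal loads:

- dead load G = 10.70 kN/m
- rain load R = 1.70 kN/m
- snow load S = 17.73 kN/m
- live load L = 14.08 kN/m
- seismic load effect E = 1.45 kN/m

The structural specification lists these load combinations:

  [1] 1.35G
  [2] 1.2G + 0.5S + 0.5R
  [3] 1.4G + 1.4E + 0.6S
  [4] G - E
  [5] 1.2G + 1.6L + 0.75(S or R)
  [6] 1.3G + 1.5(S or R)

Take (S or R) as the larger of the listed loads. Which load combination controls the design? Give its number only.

Combination 5

(S or R) → S = 17.73 kN/m.
[1] 1.35(10.70) = 14.45
[2] 1.2(10.70) + 0.5(17.73) + 0.5(1.70) = 12.84 + 8.87 + 0.85 = 22.56
[3] 1.4(10.70) + 1.4(1.45) + 0.6(17.73) = 14.98 + 2.03 + 10.64 = 27.65
[4] 1.0(10.70) - 1.0(1.45) = 10.70 - 1.45 = 9.25
[5] 1.2(10.70) + 1.6(14.08) + 0.75(17.73) = 12.84 + 22.53 + 13.30 = 48.67
[6] 1.3(10.70) + 1.5(17.73) = 13.91 + 26.60 = 40.51
The largest value is 48.67 kN/m from combination 5.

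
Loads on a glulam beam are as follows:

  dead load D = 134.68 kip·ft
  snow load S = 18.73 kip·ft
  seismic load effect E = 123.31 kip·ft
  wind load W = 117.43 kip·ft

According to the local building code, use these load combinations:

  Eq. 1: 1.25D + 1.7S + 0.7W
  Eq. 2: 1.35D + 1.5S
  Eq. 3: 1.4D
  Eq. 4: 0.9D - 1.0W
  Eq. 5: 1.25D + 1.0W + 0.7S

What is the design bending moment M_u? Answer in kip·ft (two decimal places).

Eq. 1: 1.25(134.68) + 1.7(18.73) + 0.7(117.43) = 168.35 + 31.84 + 82.20 = 282.39
Eq. 2: 1.35(134.68) + 1.5(18.73) = 209.91
Eq. 3: 1.4(134.68) = 188.55
Eq. 4: 0.9(134.68) - 1.0(117.43) = 121.21 - 117.43 = 3.78
Eq. 5: 1.25(134.68) + 1.0(117.43) + 0.7(18.73) = 168.35 + 117.43 + 13.11 = 298.89
Combination 5 governs: M_u = 298.89 kip·ft.

298.89 kip·ft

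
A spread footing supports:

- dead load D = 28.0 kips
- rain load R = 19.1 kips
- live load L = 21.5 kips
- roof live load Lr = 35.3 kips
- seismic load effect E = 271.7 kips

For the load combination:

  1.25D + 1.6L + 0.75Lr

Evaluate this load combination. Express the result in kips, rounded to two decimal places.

95.88 kips

1.25(28.0) + 1.6(21.5) + 0.75(35.3) = 95.88
P_u = 95.88 kips.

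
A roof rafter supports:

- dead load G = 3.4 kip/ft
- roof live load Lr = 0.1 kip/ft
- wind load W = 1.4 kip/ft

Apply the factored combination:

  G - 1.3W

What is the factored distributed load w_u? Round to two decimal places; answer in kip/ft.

1.0(3.4) - 1.3(1.4) = 3.40 - 1.82 = 1.58
w_u = 1.58 kip/ft.

1.58 kip/ft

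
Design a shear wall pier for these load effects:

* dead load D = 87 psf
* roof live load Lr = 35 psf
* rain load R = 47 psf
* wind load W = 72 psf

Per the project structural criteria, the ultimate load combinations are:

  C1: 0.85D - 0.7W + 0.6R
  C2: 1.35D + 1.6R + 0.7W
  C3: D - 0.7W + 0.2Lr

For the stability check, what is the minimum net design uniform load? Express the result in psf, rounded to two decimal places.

C1: 0.85(87) - 0.7(72) + 0.6(47) = 73.95 - 50.40 + 28.20 = 51.75
C2: 1.35(87) + 1.6(47) + 0.7(72) = 117.45 + 75.20 + 50.40 = 243.05
C3: 1.0(87) - 0.7(72) + 0.2(35) = 87.00 - 50.40 + 7.00 = 43.60
Combination 3 gives the minimum: 43.60 psf.

43.60 psf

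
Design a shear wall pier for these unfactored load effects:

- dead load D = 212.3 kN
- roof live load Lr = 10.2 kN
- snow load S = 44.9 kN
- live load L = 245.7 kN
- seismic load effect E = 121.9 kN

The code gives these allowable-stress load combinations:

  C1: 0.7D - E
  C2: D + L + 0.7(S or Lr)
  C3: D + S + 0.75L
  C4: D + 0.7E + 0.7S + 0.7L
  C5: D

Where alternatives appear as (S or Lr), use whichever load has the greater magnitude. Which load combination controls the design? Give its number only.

(S or Lr) → S = 44.9 kN.
C1: 0.7(212.3) - 1.0(121.9) = 148.6 - 121.9 = 26.7
C2: 1.0(212.3) + 1.0(245.7) + 0.7(44.9) = 212.3 + 245.7 + 31.4 = 489.4
C3: 1.0(212.3) + 1.0(44.9) + 0.75(245.7) = 212.3 + 44.9 + 184.3 = 441.5
C4: 1.0(212.3) + 0.7(121.9) + 0.7(44.9) + 0.7(245.7) = 501.1
C5: 1.0(212.3) = 212.3
The largest value is 501.1 kN from combination 4.

Combination 4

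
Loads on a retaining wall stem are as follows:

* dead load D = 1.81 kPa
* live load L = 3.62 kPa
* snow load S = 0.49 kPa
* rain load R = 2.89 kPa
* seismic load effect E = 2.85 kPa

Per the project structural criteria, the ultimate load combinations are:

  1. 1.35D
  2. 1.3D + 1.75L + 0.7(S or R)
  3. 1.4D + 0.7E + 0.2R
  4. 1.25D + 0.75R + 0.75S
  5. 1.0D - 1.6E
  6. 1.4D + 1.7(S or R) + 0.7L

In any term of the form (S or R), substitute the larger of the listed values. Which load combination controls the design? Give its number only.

Combination 2

(S or R) → R = 2.89 kPa.
1. 1.35(1.81) = 2.44
2. 1.3(1.81) + 1.75(3.62) + 0.7(2.89) = 2.35 + 6.34 + 2.02 = 10.71
3. 1.4(1.81) + 0.7(2.85) + 0.2(2.89) = 2.53 + 2.00 + 0.58 = 5.11
4. 1.25(1.81) + 0.75(2.89) + 0.75(0.49) = 2.26 + 2.17 + 0.37 = 4.80
5. 1.0(1.81) - 1.6(2.85) = 1.81 - 4.56 = -2.75
6. 1.4(1.81) + 1.7(2.89) + 0.7(3.62) = 9.98
The largest value is 10.71 kPa from combination 2.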